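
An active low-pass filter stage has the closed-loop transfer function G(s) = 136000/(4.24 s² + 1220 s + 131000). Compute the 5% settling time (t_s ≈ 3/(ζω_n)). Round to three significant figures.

t_s ≈ 0.0209 s

Dividing through by 4.24: denominator becomes s² + 287.7 s + 30900.
So ω_n = √30900 = 176 rad/s and ζ = 287.7/(2·176) = 0.818.
t_s ≈ 3/(ζω_n) = 0.0209 s.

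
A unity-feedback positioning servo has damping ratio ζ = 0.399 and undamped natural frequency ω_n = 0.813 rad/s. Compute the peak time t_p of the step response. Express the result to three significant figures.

The damped frequency is ω_d = ω_n√(1−ζ²) = 0.813·√(1−0.159) = 0.745 rad/s.
Peak time t_p = π/ω_d = π/0.745 = 4.21 s.

t_p ≈ 4.21 s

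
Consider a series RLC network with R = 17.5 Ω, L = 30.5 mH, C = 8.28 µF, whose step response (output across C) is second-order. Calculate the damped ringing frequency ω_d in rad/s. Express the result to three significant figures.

ω_d ≈ 1970 rad/s

For a series RLC circuit (capacitor voltage as output), ω_n = 1/√(LC) = 1/√(30.5 mH · 8.28 µF) = 1990 rad/s.
ζ = (R/2)·√(C/L) = (17.5/2)·√(8.28 µF/30.5 mH) = 0.144.
ω_d = 1990·√(1 − 0.144²) = 1970 rad/s.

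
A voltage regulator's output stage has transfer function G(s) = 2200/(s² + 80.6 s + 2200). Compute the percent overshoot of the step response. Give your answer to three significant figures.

Comparing the denominator to s² + 2ζω_n s + ω_n²: ω_n = √2200 = 46.9 rad/s, and 2ζω_n = 80.6 so ζ = 80.6/(2·46.9) = 0.859.
%OS = 100·exp(−πζ/√(1−ζ²)) = 0.511%.

%OS ≈ 0.511%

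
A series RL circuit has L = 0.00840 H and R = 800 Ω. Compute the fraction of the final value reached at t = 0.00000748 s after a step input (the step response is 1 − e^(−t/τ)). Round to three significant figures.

τ = L/R = 0.00840/800 = 0.0000105 s.
y(t)/y_∞ = 1 − e^(−t/τ) = 1 − e^(−0.00000748/0.0000105) = 1 − e^(−0.712) = 0.510.

y/y_∞ ≈ 0.510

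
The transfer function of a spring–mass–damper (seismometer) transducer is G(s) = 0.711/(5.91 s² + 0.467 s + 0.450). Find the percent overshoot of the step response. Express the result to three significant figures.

Dividing through by 5.91: denominator becomes s² + 0.07902 s + 0.07614.
So ω_n = √0.07614 = 0.276 rad/s and ζ = 0.07902/(2·0.276) = 0.143.
%OS = 100·exp(−πζ/√(1−ζ²)) = 63.5%.

%OS ≈ 63.5%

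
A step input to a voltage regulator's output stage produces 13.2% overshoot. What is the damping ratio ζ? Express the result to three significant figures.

Inverting the overshoot relation: ζ = |ln 0.132|/√(π² + ln²0.132) = 0.542.

ζ ≈ 0.542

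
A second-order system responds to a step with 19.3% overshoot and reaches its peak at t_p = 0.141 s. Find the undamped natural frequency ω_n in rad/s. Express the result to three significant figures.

ω_n ≈ 25.2 rad/s

ζ from %OS: ζ = |ln 0.193|/√(π²+ln²0.193) = 0.464.
t_p = π/ω_d ⇒ ω_d = 22.3 rad/s; then ω_n = ω_d/√(1−ζ²) = 25.2 rad/s.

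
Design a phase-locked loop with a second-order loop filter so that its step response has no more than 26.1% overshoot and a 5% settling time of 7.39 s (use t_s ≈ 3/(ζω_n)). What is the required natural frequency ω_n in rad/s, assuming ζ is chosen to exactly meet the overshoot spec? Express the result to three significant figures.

Inverting the overshoot relation: ζ = |ln 0.261|/√(π² + ln²0.261) = 0.393.
From t_s ≈ 3/(ζω_n): ω_n = 3/(ζ·t_s) = 3/(0.393·7.39) = 1.03 rad/s.

ω_n ≈ 1.03 rad/s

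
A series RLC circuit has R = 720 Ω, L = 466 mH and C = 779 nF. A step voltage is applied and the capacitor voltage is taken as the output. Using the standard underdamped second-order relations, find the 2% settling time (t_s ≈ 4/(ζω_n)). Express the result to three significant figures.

For a series RLC circuit (capacitor voltage as output), ω_n = 1/√(LC) = 1/√(466 mH · 779 nF) = 1660 rad/s.
ζ = (R/2)·√(C/L) = (720/2)·√(779 nF/466 mH) = 0.465.
t_s ≈ 4/(ζω_n) = 0.00518 s.

t_s ≈ 0.00518 s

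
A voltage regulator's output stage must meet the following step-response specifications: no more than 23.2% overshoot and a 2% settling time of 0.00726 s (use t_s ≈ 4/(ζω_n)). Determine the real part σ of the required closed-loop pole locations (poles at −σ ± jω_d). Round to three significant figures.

σ ≈ 551

The settling-time spec alone fixes σ = ζω_n = 4/t_s = 4/0.00726 = 551.
(Overshoot then fixes ζ = 0.422 and hence ω_d = σ·√(1−ζ²)/ζ = 1180 rad/s.)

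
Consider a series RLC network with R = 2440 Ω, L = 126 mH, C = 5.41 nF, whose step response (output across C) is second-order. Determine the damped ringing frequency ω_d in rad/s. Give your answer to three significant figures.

For a series RLC circuit (capacitor voltage as output), ω_n = 1/√(LC) = 1/√(126 mH · 5.41 nF) = 38300 rad/s.
ζ = (R/2)·√(C/L) = (2440/2)·√(5.41 nF/126 mH) = 0.253.
The damped frequency ω_d = ω_n√(1−ζ²) = 37100 rad/s.

ω_d ≈ 37100 rad/s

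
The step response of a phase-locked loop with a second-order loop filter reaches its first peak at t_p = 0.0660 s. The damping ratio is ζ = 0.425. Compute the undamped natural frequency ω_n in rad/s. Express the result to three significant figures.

Peak time t_p = π/ω_d, so ω_d = π/t_p = π/0.0660 = 47.6 rad/s.
ω_n = ω_d/√(1−ζ²) = 47.6/√0.819 = 52.6 rad/s.

ω_n ≈ 52.6 rad/s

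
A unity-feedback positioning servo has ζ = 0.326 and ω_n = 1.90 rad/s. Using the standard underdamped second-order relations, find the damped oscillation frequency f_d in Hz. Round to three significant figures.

f_d ≈ 0.286 Hz

ω_d = ω_n√(1−ζ²) = 1.90·√0.894 = 1.80 rad/s.
f_d = ω_d/(2π) = 0.286 Hz.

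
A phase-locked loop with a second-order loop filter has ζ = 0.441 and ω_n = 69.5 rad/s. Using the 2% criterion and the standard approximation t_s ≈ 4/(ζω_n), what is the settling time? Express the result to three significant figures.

t_s ≈ 4/(ζω_n) = 4/(0.441 × 69.5) = 0.131 s.

t_s ≈ 0.131 s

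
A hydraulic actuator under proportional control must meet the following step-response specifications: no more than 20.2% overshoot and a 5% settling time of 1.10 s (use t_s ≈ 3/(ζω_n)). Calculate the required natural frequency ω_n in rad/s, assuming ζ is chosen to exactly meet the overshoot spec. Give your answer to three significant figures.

ω_n ≈ 6.01 rad/s

From %OS = 100·exp(−πζ/√(1−ζ²)), invert to get ζ = −ln(OS)/√(π² + ln²(OS)) with OS = 0.202.
−ln 0.202 = 1.599, so ζ = 1.599/√(π² + 2.558) = 0.454.
From t_s ≈ 3/(ζω_n): ω_n = 3/(ζ·t_s) = 3/(0.454·1.10) = 6.01 rad/s.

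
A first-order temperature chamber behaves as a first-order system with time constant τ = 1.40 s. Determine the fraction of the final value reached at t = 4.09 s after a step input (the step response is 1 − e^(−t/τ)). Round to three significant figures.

y(t)/y_∞ = 1 − e^(−t/τ) = 1 − e^(−4.09/1.40) = 1 − e^(−2.92) = 0.946.

y/y_∞ ≈ 0.946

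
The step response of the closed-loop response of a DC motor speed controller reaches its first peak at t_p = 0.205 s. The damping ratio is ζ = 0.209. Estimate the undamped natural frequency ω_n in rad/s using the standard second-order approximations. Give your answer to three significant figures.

ω_n ≈ 15.7 rad/s

Peak time t_p = π/ω_d, so ω_d = π/t_p = π/0.205 = 15.3 rad/s.
ω_n = ω_d/√(1−ζ²) = 15.3/√0.956 = 15.7 rad/s.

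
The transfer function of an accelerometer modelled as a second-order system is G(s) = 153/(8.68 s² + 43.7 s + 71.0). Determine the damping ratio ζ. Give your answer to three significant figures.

Dividing through by 8.68: denominator becomes s² + 5.035 s + 8.180.
So ω_n = √8.180 = 2.86 rad/s and ζ = 5.035/(2·2.86) = 0.880.

ζ ≈ 0.880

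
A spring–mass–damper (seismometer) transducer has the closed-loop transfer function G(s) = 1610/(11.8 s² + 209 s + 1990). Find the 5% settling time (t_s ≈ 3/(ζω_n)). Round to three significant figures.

Dividing through by 11.8: denominator becomes s² + 17.71 s + 168.6.
So ω_n = √168.6 = 13.0 rad/s and ζ = 17.71/(2·13.0) = 0.682.
t_s ≈ 3/(ζω_n) = 0.339 s.

t_s ≈ 0.339 s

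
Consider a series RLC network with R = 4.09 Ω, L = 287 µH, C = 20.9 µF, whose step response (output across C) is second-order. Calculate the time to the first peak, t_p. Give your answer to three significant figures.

t_p ≈ 0.000292 s

For a series RLC circuit (capacitor voltage as output), ω_n = 1/√(LC) = 1/√(287 µH · 20.9 µF) = 12900 rad/s.
ζ = (R/2)·√(C/L) = (4.09/2)·√(20.9 µF/287 µH) = 0.552.
ω_d = ω_n√(1−ζ²) = 10800 rad/s. t_p = π/ω_d = 0.000292 s.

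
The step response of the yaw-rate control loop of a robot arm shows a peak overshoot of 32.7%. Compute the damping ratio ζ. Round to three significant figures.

ζ ≈ 0.335

From %OS = 100·exp(−πζ/√(1−ζ²)), invert to get ζ = −ln(OS)/√(π² + ln²(OS)) with OS = 0.327.
−ln 0.327 = 1.118, so ζ = 1.118/√(π² + 1.249) = 0.335.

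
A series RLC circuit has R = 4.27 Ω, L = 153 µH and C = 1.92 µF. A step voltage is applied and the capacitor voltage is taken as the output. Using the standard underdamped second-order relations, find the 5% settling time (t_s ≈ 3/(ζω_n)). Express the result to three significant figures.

For a series RLC circuit (capacitor voltage as output), ω_n = 1/√(LC) = 1/√(153 µH · 1.92 µF) = 58300 rad/s.
ζ = (R/2)·√(C/L) = (4.27/2)·√(1.92 µF/153 µH) = 0.239.
t_s ≈ 3/(ζω_n) = 0.000215 s.

t_s ≈ 0.000215 s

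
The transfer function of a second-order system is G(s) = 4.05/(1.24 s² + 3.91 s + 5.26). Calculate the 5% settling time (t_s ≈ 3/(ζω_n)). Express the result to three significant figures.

Dividing through by 1.24: denominator becomes s² + 3.153 s + 4.242.
So ω_n = √4.242 = 2.06 rad/s and ζ = 3.153/(2·2.06) = 0.765.
t_s ≈ 3/(ζω_n) = 1.90 s.

t_s ≈ 1.90 s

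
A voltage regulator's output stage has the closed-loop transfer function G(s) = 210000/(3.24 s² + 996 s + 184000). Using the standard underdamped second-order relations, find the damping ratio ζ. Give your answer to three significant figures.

Dividing through by 3.24: denominator becomes s² + 307.4 s + 56790.
So ω_n = √56790 = 238 rad/s and ζ = 307.4/(2·238) = 0.645.

ζ ≈ 0.645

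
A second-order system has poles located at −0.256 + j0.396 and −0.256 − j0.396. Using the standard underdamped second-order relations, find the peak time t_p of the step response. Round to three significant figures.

t_p = π/ω_d with ω_d = 0.396 (the imaginary part), so t_p = 7.93 s.

t_p ≈ 7.93 s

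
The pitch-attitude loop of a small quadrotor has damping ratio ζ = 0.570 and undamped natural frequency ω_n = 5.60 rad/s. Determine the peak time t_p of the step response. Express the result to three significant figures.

The damped frequency is ω_d = ω_n√(1−ζ²) = 5.60·√(1−0.325) = 4.60 rad/s.
Peak time t_p = π/ω_d = π/4.60 = 0.683 s.

t_p ≈ 0.683 s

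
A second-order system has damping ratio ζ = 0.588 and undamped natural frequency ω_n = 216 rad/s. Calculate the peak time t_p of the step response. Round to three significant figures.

The damped frequency is ω_d = ω_n√(1−ζ²) = 216·√(1−0.346) = 175 rad/s.
Peak time t_p = π/ω_d = π/175 = 0.0180 s.

t_p ≈ 0.0180 s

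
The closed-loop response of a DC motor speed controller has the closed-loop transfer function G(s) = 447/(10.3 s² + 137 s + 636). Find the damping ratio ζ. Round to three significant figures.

ζ ≈ 0.846

Dividing through by 10.3: denominator becomes s² + 13.30 s + 61.75.
So ω_n = √61.75 = 7.86 rad/s and ζ = 13.30/(2·7.86) = 0.846.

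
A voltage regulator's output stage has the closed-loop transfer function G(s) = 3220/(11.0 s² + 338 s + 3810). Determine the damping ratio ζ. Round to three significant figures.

Dividing through by 11.0: denominator becomes s² + 30.73 s + 346.4.
So ω_n = √346.4 = 18.6 rad/s and ζ = 30.73/(2·18.6) = 0.826.

ζ ≈ 0.826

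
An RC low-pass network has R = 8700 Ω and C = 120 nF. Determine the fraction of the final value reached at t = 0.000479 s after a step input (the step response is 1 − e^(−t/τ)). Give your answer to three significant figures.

τ = RC = 8700 × 120 nF = 0.00104 s.
y(t)/y_∞ = 1 − e^(−t/τ) = 1 − e^(−0.000479/0.00104) = 1 − e^(−0.459) = 0.368.

y/y_∞ ≈ 0.368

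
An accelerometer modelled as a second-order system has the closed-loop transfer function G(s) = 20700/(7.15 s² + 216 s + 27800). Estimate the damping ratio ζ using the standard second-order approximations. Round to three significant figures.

ζ ≈ 0.242

Dividing through by 7.15: denominator becomes s² + 30.21 s + 3888.
So ω_n = √3888 = 62.4 rad/s and ζ = 30.21/(2·62.4) = 0.242.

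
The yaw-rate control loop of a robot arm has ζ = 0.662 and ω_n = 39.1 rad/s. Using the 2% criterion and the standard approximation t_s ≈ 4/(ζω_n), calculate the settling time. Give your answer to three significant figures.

t_s ≈ 0.155 s

t_s ≈ 4/(ζω_n) = 4/(0.662 × 39.1) = 0.155 s.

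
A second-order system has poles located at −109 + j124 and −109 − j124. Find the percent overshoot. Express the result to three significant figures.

The poles are at −σ ± jω_d with σ = 109 and ω_d = 124, so ω_n = √(σ²+ω_d²) = 165 rad/s and ζ = σ/ω_n = 0.660.
%OS = 100·exp(−πζ/√(1−ζ²)) = 6.32%.

%OS ≈ 6.32%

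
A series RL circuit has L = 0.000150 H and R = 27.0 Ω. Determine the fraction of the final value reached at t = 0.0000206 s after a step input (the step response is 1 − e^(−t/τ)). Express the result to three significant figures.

y/y_∞ ≈ 0.975

τ = L/R = 0.000150/27.0 = 0.00000556 s.
y(t)/y_∞ = 1 − e^(−t/τ) = 1 − e^(−0.0000206/0.00000556) = 1 − e^(−3.71) = 0.975.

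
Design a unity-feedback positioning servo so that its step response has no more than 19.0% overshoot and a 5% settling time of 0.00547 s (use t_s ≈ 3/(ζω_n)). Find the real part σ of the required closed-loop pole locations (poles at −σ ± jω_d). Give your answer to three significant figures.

The settling-time spec alone fixes σ = ζω_n = 3/t_s = 3/0.00547 = 548.
(Overshoot then fixes ζ = 0.467 and hence ω_d = σ·√(1−ζ²)/ζ = 1040 rad/s.)

σ ≈ 548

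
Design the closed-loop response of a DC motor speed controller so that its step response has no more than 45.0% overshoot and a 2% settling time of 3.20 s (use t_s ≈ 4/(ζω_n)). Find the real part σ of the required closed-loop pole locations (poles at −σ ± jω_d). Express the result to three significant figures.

The settling-time spec alone fixes σ = ζω_n = 4/t_s = 4/3.20 = 1.25.
(Overshoot then fixes ζ = 0.246 and hence ω_d = σ·√(1−ζ²)/ζ = 4.92 rad/s.)

σ ≈ 1.25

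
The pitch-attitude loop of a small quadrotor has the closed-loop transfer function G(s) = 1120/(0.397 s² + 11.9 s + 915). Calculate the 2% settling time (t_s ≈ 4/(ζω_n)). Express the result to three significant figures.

Dividing through by 0.397: denominator becomes s² + 29.97 s + 2305.
So ω_n = √2305 = 48.0 rad/s and ζ = 29.97/(2·48.0) = 0.312.
t_s ≈ 4/(ζω_n) = 0.267 s.

t_s ≈ 0.267 s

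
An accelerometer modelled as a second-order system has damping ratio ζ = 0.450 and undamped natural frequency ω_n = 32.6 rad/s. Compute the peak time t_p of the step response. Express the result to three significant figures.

t_p ≈ 0.108 s

The damped frequency is ω_d = ω_n√(1−ζ²) = 32.6·√(1−0.203) = 29.1 rad/s.
Peak time t_p = π/ω_d = π/29.1 = 0.108 s.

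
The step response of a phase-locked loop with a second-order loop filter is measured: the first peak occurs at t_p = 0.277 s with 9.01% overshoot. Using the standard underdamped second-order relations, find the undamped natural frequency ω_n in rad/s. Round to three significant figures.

From the overshoot, ζ = −ln(OS)/√(π²+ln²(OS)) = 0.608.
From t_p = π/ω_d, ω_d = π/0.277 = 11.3 rad/s, so ω_n = ω_d/√(1−ζ²) = 14.3 rad/s.

ω_n ≈ 14.3 rad/s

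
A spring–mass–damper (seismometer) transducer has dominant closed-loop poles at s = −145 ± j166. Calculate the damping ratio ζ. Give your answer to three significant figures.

With σ = 145, ω_d = 166: ω_n = √(σ²+ω_d²) = 220 rad/s, ζ = σ/ω_n = 0.658.

ζ ≈ 0.658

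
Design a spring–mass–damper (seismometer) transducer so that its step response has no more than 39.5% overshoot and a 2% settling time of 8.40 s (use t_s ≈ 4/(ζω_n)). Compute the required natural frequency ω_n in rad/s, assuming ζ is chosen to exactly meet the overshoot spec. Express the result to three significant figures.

ω_n ≈ 1.68 rad/s

Inverting the overshoot relation: ζ = |ln 0.395|/√(π² + ln²0.395) = 0.284.
From t_s ≈ 4/(ζω_n): ω_n = 4/(ζ·t_s) = 4/(0.284·8.40) = 1.68 rad/s.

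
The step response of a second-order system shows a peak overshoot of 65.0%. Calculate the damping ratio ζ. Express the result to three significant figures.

ζ ≈ 0.136

ζ = −ln(OS)/√(π² + (ln OS)²). With OS = 0.650, ln OS = −0.4308 and ζ = 0.4308/3.171 = 0.136.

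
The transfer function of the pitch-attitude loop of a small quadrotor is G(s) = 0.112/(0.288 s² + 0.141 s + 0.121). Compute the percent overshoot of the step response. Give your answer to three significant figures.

Dividing through by 0.288: denominator becomes s² + 0.4896 s + 0.4201.
So ω_n = √0.4201 = 0.648 rad/s and ζ = 0.4896/(2·0.648) = 0.378.
%OS = 100·exp(−πζ/√(1−ζ²)) = 27.8%.

%OS ≈ 27.8%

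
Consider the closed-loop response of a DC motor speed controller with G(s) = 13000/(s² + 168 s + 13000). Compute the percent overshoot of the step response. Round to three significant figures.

%OS ≈ 3.26%

Comparing the denominator to s² + 2ζω_n s + ω_n²: ω_n = √13000 = 114 rad/s, and 2ζω_n = 168 so ζ = 168/(2·114) = 0.737.
Overshoot: exp(−π·0.737/√(1−0.737²)) = 0.0326, i.e. 3.26%.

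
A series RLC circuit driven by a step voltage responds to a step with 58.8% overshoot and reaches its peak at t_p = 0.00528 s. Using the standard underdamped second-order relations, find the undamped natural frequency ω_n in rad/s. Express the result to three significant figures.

ω_n ≈ 603 rad/s

The overshoot fixes ζ = −ln(OS)/√(π²+ln²(OS)) = 0.167.
From t_p = π/ω_d, ω_d = π/0.00528 = 595 rad/s, so ω_n = ω_d/√(1−ζ²) = 603 rad/s.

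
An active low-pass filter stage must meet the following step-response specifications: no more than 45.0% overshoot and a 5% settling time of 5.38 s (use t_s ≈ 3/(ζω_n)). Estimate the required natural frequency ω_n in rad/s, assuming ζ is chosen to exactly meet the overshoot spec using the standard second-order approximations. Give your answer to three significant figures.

ω_n ≈ 2.26 rad/s

Inverting the overshoot relation: ζ = |ln 0.450|/√(π² + ln²0.450) = 0.246.
Then ω_n = 3/(ζ t_s) = 3/(0.246 × 5.38) = 2.26 rad/s.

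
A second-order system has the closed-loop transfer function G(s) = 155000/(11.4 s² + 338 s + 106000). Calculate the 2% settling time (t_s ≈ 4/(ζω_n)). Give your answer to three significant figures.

Dividing through by 11.4: denominator becomes s² + 29.65 s + 9298.
So ω_n = √9298 = 96.4 rad/s and ζ = 29.65/(2·96.4) = 0.154.
t_s ≈ 4/(ζω_n) = 0.270 s.

t_s ≈ 0.270 s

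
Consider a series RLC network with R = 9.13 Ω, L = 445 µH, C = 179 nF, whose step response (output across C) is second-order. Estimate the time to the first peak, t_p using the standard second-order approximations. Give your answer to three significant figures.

For a series RLC circuit (capacitor voltage as output), ω_n = 1/√(LC) = 1/√(445 µH · 179 nF) = 112000 rad/s.
ζ = (R/2)·√(C/L) = (9.13/2)·√(179 nF/445 µH) = 0.0916.
The damped frequency ω_d = ω_n√(1−ζ²) = 112000 rad/s. t_p = π/ω_d = 0.0000282 s.

t_p ≈ 0.0000282 s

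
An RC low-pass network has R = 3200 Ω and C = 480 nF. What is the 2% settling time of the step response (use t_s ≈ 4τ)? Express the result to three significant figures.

τ = RC = 3200 × 480 nF = 0.00154 s.
t_s ≈ 4τ = 0.00614 s.

t_s ≈ 0.00614 s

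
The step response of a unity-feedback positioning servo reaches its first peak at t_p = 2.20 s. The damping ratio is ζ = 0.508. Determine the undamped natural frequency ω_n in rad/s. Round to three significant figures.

ω_n ≈ 1.66 rad/s

Peak time t_p = π/ω_d, so ω_d = π/t_p = π/2.20 = 1.43 rad/s.
ω_n = ω_d/√(1−ζ²) = 1.43/√0.742 = 1.66 rad/s.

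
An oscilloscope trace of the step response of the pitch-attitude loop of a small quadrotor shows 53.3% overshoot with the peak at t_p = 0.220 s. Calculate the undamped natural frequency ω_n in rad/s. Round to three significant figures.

ω_n ≈ 14.6 rad/s

The overshoot fixes ζ = −ln(OS)/√(π²+ln²(OS)) = 0.196.
From t_p = π/ω_d, ω_d = π/0.220 = 14.3 rad/s, so ω_n = ω_d/√(1−ζ²) = 14.6 rad/s.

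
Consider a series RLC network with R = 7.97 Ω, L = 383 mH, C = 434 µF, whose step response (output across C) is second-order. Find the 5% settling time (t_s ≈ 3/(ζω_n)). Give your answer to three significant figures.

For a series RLC circuit (capacitor voltage as output), ω_n = 1/√(LC) = 1/√(383 mH · 434 µF) = 77.6 rad/s.
ζ = (R/2)·√(C/L) = (7.97/2)·√(434 µF/383 mH) = 0.134.
t_s ≈ 3/(ζω_n) = 0.288 s.

t_s ≈ 0.288 s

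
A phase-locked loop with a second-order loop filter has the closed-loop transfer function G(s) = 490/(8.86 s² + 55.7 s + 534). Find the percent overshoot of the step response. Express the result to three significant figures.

Dividing through by 8.86: denominator becomes s² + 6.287 s + 60.27.
So ω_n = √60.27 = 7.76 rad/s and ζ = 6.287/(2·7.76) = 0.405.
%OS = 100·exp(−πζ/√(1−ζ²)) = 24.9%.

%OS ≈ 24.9%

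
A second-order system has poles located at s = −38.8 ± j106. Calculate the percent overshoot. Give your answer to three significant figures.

|pole| = ω_n = √(38.8² + 106²) = 113 rad/s; ζ = cos θ = σ/ω_n = 0.344.
Overshoot: exp(−π·0.344/√(1−0.344²)) = 0.317, i.e. 31.7%.

%OS ≈ 31.7%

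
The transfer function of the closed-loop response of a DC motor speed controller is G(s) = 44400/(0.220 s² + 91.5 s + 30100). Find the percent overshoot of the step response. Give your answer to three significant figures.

Dividing through by 0.220: denominator becomes s² + 415.9 s + 136800.
So ω_n = √136800 = 370 rad/s and ζ = 415.9/(2·370) = 0.562.
%OS = 100 e^{−πζ/√(1−ζ²)} with ζ = 0.562 gives 11.8%.

%OS ≈ 11.8%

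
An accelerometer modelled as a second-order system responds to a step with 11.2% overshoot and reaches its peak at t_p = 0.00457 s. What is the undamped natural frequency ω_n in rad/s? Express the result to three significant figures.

ω_n ≈ 838 rad/s

From the overshoot, ζ = −ln(OS)/√(π²+ln²(OS)) = 0.572.
t_p = π/ω_d ⇒ ω_d = 687 rad/s; then ω_n = ω_d/√(1−ζ²) = 838 rad/s.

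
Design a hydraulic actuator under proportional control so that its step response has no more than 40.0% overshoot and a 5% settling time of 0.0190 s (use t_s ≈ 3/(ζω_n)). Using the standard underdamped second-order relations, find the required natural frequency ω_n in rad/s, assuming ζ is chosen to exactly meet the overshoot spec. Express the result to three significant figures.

ω_n ≈ 564 rad/s

Inverting the overshoot relation: ζ = |ln 0.400|/√(π² + ln²0.400) = 0.280.
From t_s ≈ 3/(ζω_n): ω_n = 3/(ζ·t_s) = 3/(0.280·0.0190) = 564 rad/s.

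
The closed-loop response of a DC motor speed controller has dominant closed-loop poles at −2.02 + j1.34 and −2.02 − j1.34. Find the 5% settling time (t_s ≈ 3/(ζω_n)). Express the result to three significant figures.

t_s ≈ 1.49 s

For poles at −σ ± jω_d, ζω_n = σ = 2.02, so t_s ≈ 3/σ = 1.49 s.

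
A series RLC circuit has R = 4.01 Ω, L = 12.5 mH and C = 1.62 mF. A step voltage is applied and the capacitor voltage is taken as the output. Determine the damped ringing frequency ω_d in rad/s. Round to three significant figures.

For a series RLC circuit (capacitor voltage as output), ω_n = 1/√(LC) = 1/√(12.5 mH · 1.62 mF) = 222 rad/s.
ζ = (R/2)·√(C/L) = (4.01/2)·√(1.62 mF/12.5 mH) = 0.722.
ω_d = ω_n√(1−ζ²) = 154 rad/s.

ω_d ≈ 154 rad/s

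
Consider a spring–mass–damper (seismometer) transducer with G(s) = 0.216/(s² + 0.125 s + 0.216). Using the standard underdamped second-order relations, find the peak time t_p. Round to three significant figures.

Comparing the denominator to s² + 2ζω_n s + ω_n²: ω_n = √0.216 = 0.465 rad/s, and 2ζω_n = 0.125 so ζ = 0.125/(2·0.465) = 0.134.
ω_d = 0.465·√(1 − 0.134²) = 0.461 rad/s. Then t_p = π/ω_d = 6.82 s.

t_p ≈ 6.82 s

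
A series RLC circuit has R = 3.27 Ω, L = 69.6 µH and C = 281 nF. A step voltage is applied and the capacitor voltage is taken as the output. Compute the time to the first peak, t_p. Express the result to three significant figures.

t_p ≈ 0.0000140 s

For a series RLC circuit (capacitor voltage as output), ω_n = 1/√(LC) = 1/√(69.6 µH · 281 nF) = 226000 rad/s.
ζ = (R/2)·√(C/L) = (3.27/2)·√(281 nF/69.6 µH) = 0.104.
ω_d = ω_n√(1−ζ²) = 225000 rad/s. t_p = π/ω_d = 0.0000140 s.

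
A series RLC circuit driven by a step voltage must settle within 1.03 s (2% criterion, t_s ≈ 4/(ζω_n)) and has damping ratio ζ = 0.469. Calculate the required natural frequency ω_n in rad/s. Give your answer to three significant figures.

ω_n ≈ 8.28 rad/s

Rearranging t_s ≈ 4/(ζω_n) gives ω_n = 4/(ζ·t_s) = 4/(0.469 × 1.03) = 8.28 rad/s.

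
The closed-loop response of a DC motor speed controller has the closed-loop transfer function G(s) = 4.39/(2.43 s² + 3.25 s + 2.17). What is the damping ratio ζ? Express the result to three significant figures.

ζ ≈ 0.708

Dividing through by 2.43: denominator becomes s² + 1.337 s + 0.8930.
So ω_n = √0.8930 = 0.945 rad/s and ζ = 1.337/(2·0.945) = 0.708.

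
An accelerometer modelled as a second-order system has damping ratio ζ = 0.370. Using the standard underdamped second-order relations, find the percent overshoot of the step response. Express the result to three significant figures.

For an underdamped second-order system, %OS = 100·exp(−πζ/√(1−ζ²)).
πζ/√(1−ζ²) = π·0.370/√(1−0.137) = 1.251, so %OS = 100·e^(−1.251) = 28.6%.

%OS ≈ 28.6%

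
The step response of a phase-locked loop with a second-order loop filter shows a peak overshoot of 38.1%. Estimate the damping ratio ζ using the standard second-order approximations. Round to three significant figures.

ζ ≈ 0.294

Inverting the overshoot relation: ζ = |ln 0.381|/√(π² + ln²0.381) = 0.294.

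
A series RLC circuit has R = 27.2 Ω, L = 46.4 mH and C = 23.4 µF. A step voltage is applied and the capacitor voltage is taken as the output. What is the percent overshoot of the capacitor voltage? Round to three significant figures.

For a series RLC circuit (capacitor voltage as output), ω_n = 1/√(LC) = 1/√(46.4 mH · 23.4 µF) = 960 rad/s.
ζ = (R/2)·√(C/L) = (27.2/2)·√(23.4 µF/46.4 mH) = 0.305.
%OS = 100·exp(−πζ/√(1−ζ²)) = 36.5%.

%OS ≈ 36.5%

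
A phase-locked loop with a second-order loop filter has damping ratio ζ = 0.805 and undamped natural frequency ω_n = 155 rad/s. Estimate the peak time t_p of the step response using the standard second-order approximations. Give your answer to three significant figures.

The damped frequency is ω_d = ω_n√(1−ζ²) = 155·√(1−0.648) = 92.0 rad/s.
Peak time t_p = π/ω_d = π/92.0 = 0.0342 s.

t_p ≈ 0.0342 s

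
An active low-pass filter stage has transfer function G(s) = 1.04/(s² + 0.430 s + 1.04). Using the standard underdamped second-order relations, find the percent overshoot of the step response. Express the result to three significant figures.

Comparing the denominator to s² + 2ζω_n s + ω_n²: ω_n = √1.04 = 1.02 rad/s, and 2ζω_n = 0.430 so ζ = 0.430/(2·1.02) = 0.211.
Overshoot: exp(−π·0.211/√(1−0.211²)) = 0.508, i.e. 50.8%.

%OS ≈ 50.8%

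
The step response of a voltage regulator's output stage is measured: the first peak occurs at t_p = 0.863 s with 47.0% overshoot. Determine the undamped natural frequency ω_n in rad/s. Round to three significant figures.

ω_n ≈ 3.74 rad/s

ζ from %OS: ζ = |ln 0.470|/√(π²+ln²0.470) = 0.234.
t_p = π/ω_d ⇒ ω_d = 3.64 rad/s; then ω_n = ω_d/√(1−ζ²) = 3.74 rad/s.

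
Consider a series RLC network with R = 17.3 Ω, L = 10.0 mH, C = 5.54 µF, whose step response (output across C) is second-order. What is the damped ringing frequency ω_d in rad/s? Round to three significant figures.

For a series RLC circuit (capacitor voltage as output), ω_n = 1/√(LC) = 1/√(10.0 mH · 5.54 µF) = 4250 rad/s.
ζ = (R/2)·√(C/L) = (17.3/2)·√(5.54 µF/10.0 mH) = 0.204.
The damped frequency ω_d = ω_n√(1−ζ²) = 4160 rad/s.

ω_d ≈ 4160 rad/s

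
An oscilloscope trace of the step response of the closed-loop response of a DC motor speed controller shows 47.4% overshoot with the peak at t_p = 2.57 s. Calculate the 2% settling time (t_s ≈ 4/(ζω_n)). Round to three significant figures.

From the overshoot, ζ = −ln(OS)/√(π²+ln²(OS)) = 0.231.
From t_p = π/ω_d, ω_d = π/2.57 = 1.22 rad/s, so ω_n = ω_d/√(1−ζ²) = 1.26 rad/s.
t_s ≈ 4/(ζω_n) = 4/(0.231·1.26) = 13.8 s.

t_s ≈ 13.8 s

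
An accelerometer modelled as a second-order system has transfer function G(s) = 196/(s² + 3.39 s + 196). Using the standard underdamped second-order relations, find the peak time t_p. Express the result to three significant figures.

t_p ≈ 0.226 s

Comparing the denominator to s² + 2ζω_n s + ω_n²: ω_n = √196 = 14.0 rad/s, and 2ζω_n = 3.39 so ζ = 3.39/(2·14.0) = 0.121.
ω_d = 14.0·√(1 − 0.121²) = 13.9 rad/s. Then t_p = π/ω_d = 0.226 s.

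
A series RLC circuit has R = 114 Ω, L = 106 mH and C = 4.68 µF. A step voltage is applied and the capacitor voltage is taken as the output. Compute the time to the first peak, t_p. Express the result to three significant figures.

t_p ≈ 0.00239 s

For a series RLC circuit (capacitor voltage as output), ω_n = 1/√(LC) = 1/√(106 mH · 4.68 µF) = 1420 rad/s.
ζ = (R/2)·√(C/L) = (114/2)·√(4.68 µF/106 mH) = 0.379.
The damped frequency ω_d = ω_n√(1−ζ²) = 1310 rad/s. t_p = π/ω_d = 0.00239 s.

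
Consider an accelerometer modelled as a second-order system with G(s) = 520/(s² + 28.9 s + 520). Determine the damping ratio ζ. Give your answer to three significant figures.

ζ ≈ 0.634

Comparing the denominator to s² + 2ζω_n s + ω_n²: ω_n = √520 = 22.8 rad/s, and 2ζω_n = 28.9 so ζ = 28.9/(2·22.8) = 0.634.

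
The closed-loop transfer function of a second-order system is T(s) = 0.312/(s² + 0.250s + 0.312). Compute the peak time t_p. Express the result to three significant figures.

Comparing the denominator to s² + 2ζω_n s + ω_n²: ω_n = √0.312 = 0.559 rad/s, and 2ζω_n = 0.250 so ζ = 0.250/(2·0.559) = 0.224.
The damped frequency ω_d = ω_n√(1−ζ²) = 0.544 rad/s. Then t_p = π/ω_d = 5.77 s.

t_p ≈ 5.77 s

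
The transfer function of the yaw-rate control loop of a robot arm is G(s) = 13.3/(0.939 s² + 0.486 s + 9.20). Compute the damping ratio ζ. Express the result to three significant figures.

ζ ≈ 0.0827

Dividing through by 0.939: denominator becomes s² + 0.5176 s + 9.798.
So ω_n = √9.798 = 3.13 rad/s and ζ = 0.5176/(2·3.13) = 0.0827.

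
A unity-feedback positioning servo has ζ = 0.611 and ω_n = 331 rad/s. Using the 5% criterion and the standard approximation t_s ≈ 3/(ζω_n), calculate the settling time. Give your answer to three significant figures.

t_s ≈ 0.0148 s

t_s ≈ 3/(ζω_n) = 3/(0.611 × 331) = 0.0148 s.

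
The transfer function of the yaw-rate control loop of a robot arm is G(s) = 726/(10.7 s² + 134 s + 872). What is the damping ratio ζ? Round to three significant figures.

ζ ≈ 0.694

Dividing through by 10.7: denominator becomes s² + 12.52 s + 81.50.
So ω_n = √81.50 = 9.03 rad/s and ζ = 12.52/(2·9.03) = 0.694.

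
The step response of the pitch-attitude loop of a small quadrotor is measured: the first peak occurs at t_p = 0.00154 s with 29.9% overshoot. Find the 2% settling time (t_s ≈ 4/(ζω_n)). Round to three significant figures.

t_s ≈ 0.00510 s

From the overshoot, ζ = −ln(OS)/√(π²+ln²(OS)) = 0.359.
From t_p = π/ω_d, ω_d = π/0.00154 = 2040 rad/s, so ω_n = ω_d/√(1−ζ²) = 2190 rad/s.
t_s ≈ 4/(ζω_n) = 4/(0.359·2190) = 0.00510 s.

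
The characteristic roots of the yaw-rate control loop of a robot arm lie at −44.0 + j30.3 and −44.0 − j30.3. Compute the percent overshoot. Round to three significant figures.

%OS ≈ 1.04%

|pole| = ω_n = √(44.0² + 30.3²) = 53.4 rad/s; ζ = cos θ = σ/ω_n = 0.824.
%OS = 100 e^{−πζ/√(1−ζ²)} with ζ = 0.824 gives 1.04%.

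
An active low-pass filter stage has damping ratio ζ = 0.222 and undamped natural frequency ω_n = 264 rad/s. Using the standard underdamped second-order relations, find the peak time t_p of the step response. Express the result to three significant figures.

t_p ≈ 0.0122 s

The damped frequency is ω_d = ω_n√(1−ζ²) = 264·√(1−0.0493) = 257 rad/s.
Peak time t_p = π/ω_d = π/257 = 0.0122 s.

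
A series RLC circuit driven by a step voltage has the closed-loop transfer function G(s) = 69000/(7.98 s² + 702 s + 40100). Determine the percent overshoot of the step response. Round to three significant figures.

Dividing through by 7.98: denominator becomes s² + 87.97 s + 5025.
So ω_n = √5025 = 70.9 rad/s and ζ = 87.97/(2·70.9) = 0.620.
Overshoot: exp(−π·0.620/√(1−0.620²)) = 0.0833, i.e. 8.33%.

%OS ≈ 8.33%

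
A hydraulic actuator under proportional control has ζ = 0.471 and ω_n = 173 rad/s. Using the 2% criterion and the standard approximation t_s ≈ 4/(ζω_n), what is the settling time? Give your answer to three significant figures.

t_s ≈ 4/(ζω_n) = 4/(0.471 × 173) = 0.0491 s.

t_s ≈ 0.0491 s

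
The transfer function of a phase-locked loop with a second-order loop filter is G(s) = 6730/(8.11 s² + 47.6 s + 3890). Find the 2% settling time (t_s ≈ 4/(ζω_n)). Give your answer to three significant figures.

t_s ≈ 1.36 s

Dividing through by 8.11: denominator becomes s² + 5.869 s + 479.7.
So ω_n = √479.7 = 21.9 rad/s and ζ = 5.869/(2·21.9) = 0.134.
t_s ≈ 4/(ζω_n) = 1.36 s.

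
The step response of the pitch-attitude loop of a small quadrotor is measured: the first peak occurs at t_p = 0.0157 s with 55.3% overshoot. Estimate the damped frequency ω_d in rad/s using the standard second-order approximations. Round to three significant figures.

ω_d ≈ 200 rad/s

t_p = π/ω_d, so ω_d = π/0.0157 = 200 rad/s.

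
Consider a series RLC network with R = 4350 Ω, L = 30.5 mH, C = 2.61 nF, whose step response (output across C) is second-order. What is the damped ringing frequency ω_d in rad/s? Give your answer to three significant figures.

For a series RLC circuit (capacitor voltage as output), ω_n = 1/√(LC) = 1/√(30.5 mH · 2.61 nF) = 112000 rad/s.
ζ = (R/2)·√(C/L) = (4350/2)·√(2.61 nF/30.5 mH) = 0.636.
ω_d = 112000·√(1 − 0.636²) = 86500 rad/s.

ω_d ≈ 86500 rad/s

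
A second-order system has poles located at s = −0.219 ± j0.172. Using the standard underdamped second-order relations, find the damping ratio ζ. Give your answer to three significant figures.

ζ ≈ 0.786

|pole| = ω_n = √(0.219² + 0.172²) = 0.278 rad/s; ζ = cos θ = σ/ω_n = 0.786.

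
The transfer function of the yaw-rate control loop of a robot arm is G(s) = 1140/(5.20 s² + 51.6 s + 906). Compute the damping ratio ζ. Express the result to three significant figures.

Dividing through by 5.20: denominator becomes s² + 9.923 s + 174.2.
So ω_n = √174.2 = 13.2 rad/s and ζ = 9.923/(2·13.2) = 0.376.

ζ ≈ 0.376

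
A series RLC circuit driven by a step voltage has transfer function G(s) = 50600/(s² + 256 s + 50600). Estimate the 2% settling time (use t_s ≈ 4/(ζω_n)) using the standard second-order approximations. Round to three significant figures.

Matching coefficients with s² + 2ζω_n s + ω_n² gives ω_n² = 50600 ⇒ ω_n = 225 rad/s, and ζ = 256/(2ω_n) = 0.569.
t_s ≈ 4/(ζω_n) = 4/(0.569·225) = 0.0312 s.

t_s ≈ 0.0312 s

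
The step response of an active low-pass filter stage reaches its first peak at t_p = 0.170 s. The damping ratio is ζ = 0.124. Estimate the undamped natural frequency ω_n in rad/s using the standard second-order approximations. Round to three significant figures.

Peak time t_p = π/ω_d, so ω_d = π/t_p = π/0.170 = 18.5 rad/s.
ω_n = ω_d/√(1−ζ²) = 18.5/√0.985 = 18.6 rad/s.

ω_n ≈ 18.6 rad/s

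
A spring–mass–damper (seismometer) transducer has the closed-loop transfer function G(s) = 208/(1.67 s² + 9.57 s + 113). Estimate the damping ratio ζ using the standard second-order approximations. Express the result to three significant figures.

ζ ≈ 0.348

Dividing through by 1.67: denominator becomes s² + 5.731 s + 67.66.
So ω_n = √67.66 = 8.23 rad/s and ζ = 5.731/(2·8.23) = 0.348.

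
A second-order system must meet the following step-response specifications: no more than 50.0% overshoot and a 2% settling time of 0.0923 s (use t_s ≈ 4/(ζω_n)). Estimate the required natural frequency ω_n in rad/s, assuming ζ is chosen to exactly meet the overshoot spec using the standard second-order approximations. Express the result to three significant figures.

ζ = −ln(OS)/√(π² + (ln OS)²). With OS = 0.500, ln OS = −0.6931 and ζ = 0.6931/3.217 = 0.215.
Then ω_n = 4/(ζ t_s) = 4/(0.215 × 0.0923) = 201 rad/s.

ω_n ≈ 201 rad/s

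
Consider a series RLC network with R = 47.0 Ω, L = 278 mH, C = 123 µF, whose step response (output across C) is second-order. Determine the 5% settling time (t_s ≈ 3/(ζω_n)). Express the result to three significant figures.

For a series RLC circuit (capacitor voltage as output), ω_n = 1/√(LC) = 1/√(278 mH · 123 µF) = 171 rad/s.
ζ = (R/2)·√(C/L) = (47.0/2)·√(123 µF/278 mH) = 0.494.
t_s ≈ 3/(ζω_n) = 0.0355 s.

t_s ≈ 0.0355 s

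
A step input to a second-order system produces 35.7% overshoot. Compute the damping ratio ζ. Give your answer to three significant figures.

From %OS = 100·exp(−πζ/√(1−ζ²)), invert to get ζ = −ln(OS)/√(π² + ln²(OS)) with OS = 0.357.
−ln 0.357 = 1.030, so ζ = 1.030/√(π² + 1.061) = 0.312.

ζ ≈ 0.312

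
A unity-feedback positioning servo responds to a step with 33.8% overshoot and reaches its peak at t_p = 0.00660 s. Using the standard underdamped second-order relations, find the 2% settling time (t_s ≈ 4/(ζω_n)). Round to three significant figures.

ζ from %OS: ζ = |ln 0.338|/√(π²+ln²0.338) = 0.326.
From t_p = π/ω_d, ω_d = π/0.00660 = 476 rad/s, so ω_n = ω_d/√(1−ζ²) = 504 rad/s.
t_s ≈ 4/(ζω_n) = 4/(0.326·504) = 0.0243 s.

t_s ≈ 0.0243 s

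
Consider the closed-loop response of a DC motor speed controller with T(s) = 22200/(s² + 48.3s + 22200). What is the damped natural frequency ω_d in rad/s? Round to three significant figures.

Matching coefficients with s² + 2ζω_n s + ω_n² gives ω_n² = 22200 ⇒ ω_n = 149 rad/s, and ζ = 48.3/(2ω_n) = 0.162.
ω_d = 149·√(1 − 0.162²) = 147 rad/s.

ω_d ≈ 147 rad/s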